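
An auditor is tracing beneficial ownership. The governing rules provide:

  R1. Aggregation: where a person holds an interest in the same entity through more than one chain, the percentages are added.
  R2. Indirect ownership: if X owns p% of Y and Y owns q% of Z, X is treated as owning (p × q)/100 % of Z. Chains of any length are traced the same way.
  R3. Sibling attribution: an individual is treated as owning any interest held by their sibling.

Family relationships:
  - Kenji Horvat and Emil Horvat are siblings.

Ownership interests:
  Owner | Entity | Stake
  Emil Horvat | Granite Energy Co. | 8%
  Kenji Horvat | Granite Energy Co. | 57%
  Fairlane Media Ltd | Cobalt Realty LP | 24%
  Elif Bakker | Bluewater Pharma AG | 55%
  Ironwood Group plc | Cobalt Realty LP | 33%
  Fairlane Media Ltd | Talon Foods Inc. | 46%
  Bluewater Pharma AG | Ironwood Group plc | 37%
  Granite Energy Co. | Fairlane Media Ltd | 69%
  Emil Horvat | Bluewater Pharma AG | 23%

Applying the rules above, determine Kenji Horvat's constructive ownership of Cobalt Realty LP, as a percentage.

By sibling attribution (R3), Kenji Horvat is treated as also owning Emil Horvat's interest in Granite Energy Co, giving 57% + 8% = 65%.
By sibling attribution (R3), Kenji Horvat is treated as owning Emil Horvat's 23% interest in Bluewater Pharma AG.
Chain via Granite Energy Co. → Fairlane Media Ltd (R2): 65% × 69% × 24% = 10.764% of Cobalt Realty LP.
Chain via Bluewater Pharma AG → Ironwood Group plc (R2): 23% × 37% × 33% = 2.8083% of Cobalt Realty LP.
Aggregating (R1): 10.764% + 2.8083% = 13.5723%.

13.5723%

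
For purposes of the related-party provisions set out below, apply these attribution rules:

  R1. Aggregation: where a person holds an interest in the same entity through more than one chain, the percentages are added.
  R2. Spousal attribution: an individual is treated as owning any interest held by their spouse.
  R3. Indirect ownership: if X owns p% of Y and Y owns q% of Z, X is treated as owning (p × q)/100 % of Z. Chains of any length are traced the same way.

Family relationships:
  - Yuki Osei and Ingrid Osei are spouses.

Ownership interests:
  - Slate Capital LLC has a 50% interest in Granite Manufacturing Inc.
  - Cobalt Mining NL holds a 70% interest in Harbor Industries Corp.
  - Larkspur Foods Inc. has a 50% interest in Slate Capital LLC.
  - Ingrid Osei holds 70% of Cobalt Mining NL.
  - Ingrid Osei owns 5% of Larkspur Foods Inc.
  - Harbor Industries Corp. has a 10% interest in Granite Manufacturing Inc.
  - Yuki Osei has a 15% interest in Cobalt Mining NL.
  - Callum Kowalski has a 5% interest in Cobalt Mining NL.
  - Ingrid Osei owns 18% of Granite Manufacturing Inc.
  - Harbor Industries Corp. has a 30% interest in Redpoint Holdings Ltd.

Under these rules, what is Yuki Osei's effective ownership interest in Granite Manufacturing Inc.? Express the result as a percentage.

By spousal attribution (R2), Yuki Osei is treated as also owning Ingrid Osei's interest in Cobalt Mining NL, giving 15% + 70% = 85%.
By spousal attribution (R2), Yuki Osei is treated as owning Ingrid Osei's 5% interest in Larkspur Foods Inc.
By spousal attribution (R2), Yuki Osei is treated as owning Ingrid Osei's 18% interest in Granite Manufacturing Inc.
Chain via Cobalt Mining NL → Harbor Industries Corp. (R3): 85% × 70% × 10% = 5.95% of Granite Manufacturing Inc.
Chain via Larkspur Foods Inc. → Slate Capital LLC (R3): 5% × 50% × 50% = 1.25% of Granite Manufacturing Inc.
Direct interest in Granite Manufacturing Inc: 18%.
Aggregating (R1): 5.95% + 1.25% + 18% = 25.2%.

25.2%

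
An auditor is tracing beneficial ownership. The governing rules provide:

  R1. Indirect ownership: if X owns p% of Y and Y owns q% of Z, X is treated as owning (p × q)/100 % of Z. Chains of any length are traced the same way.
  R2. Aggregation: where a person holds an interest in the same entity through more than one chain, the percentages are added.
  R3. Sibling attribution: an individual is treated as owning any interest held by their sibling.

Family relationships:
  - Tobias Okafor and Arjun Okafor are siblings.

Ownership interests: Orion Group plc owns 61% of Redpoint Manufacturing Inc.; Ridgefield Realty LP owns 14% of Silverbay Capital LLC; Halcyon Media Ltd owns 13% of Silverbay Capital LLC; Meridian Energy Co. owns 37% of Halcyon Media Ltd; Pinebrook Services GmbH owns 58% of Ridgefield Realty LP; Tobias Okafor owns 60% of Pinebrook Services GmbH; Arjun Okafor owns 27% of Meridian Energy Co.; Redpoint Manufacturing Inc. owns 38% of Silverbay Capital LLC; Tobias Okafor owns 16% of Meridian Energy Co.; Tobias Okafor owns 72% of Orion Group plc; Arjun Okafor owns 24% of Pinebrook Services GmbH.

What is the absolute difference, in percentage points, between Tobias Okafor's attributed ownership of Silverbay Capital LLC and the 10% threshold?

15.5787

By sibling attribution (R3), Tobias Okafor is treated as also owning Arjun Okafor's interest in Meridian Energy Co, giving 16% + 27% = 43%.
By sibling attribution (R3), Tobias Okafor is treated as also owning Arjun Okafor's interest in Pinebrook Services GmbH, giving 60% + 24% = 84%.
Chain via Orion Group plc → Redpoint Manufacturing Inc. (R1): 72% × 61% × 38% = 16.6896% of Silverbay Capital LLC.
Chain via Meridian Energy Co. → Halcyon Media Ltd (R1): 43% × 37% × 13% = 2.0683% of Silverbay Capital LLC.
Chain via Pinebrook Services GmbH → Ridgefield Realty LP (R1): 84% × 58% × 14% = 6.8208% of Silverbay Capital LLC.
Aggregating (R2): 16.6896% + 2.0683% + 6.8208% = 25.5787%.
25.5787% exceeds the 10% threshold by 15.5787 percentage points.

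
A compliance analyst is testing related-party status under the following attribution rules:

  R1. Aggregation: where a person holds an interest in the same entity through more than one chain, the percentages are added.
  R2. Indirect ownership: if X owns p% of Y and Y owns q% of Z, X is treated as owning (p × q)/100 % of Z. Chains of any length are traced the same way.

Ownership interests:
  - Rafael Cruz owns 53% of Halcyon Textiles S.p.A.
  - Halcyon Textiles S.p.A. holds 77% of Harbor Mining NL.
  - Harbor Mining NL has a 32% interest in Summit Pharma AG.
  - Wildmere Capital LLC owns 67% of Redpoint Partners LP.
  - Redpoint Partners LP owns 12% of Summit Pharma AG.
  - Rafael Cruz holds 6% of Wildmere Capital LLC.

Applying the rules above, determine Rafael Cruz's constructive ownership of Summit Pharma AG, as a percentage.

13.5416%

Chain via Halcyon Textiles S.p.A. → Harbor Mining NL (R2): 53% × 77% × 32% = 13.0592% of Summit Pharma AG.
Chain via Wildmere Capital LLC → Redpoint Partners LP (R2): 6% × 67% × 12% = 0.4824% of Summit Pharma AG.
Aggregating (R1): 13.0592% + 0.4824% = 13.5416%.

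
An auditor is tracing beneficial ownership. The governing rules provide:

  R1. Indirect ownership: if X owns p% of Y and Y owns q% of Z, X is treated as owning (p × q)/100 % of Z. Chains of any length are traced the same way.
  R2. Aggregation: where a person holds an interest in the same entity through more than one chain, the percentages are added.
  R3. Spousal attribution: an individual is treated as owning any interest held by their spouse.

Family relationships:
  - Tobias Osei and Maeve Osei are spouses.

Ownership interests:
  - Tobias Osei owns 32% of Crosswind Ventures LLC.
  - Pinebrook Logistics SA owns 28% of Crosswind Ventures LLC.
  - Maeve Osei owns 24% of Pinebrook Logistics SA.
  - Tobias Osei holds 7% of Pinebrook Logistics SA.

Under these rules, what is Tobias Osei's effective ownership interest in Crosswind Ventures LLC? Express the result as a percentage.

By spousal attribution (R3), Tobias Osei is treated as also owning Maeve Osei's interest in Pinebrook Logistics SA, giving 7% + 24% = 31%.
Chain via Pinebrook Logistics SA (R1): 31% × 28% = 8.68% of Crosswind Ventures LLC.
Direct interest in Crosswind Ventures LLC: 32%.
Aggregating (R2): 8.68% + 32% = 40.68%.

40.68%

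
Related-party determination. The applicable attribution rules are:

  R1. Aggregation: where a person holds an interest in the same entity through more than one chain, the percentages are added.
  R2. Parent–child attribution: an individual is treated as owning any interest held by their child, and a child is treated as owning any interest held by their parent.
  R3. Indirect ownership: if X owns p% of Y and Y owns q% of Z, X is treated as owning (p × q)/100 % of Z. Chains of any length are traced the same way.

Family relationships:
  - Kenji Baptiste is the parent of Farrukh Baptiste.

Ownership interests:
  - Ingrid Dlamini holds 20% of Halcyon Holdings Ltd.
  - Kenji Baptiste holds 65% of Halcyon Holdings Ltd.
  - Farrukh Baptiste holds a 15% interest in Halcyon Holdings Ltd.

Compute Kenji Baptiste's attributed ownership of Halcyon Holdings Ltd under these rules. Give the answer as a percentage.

By parent–child attribution (R2), Kenji Baptiste is treated as also owning Farrukh Baptiste's interest in Halcyon Holdings Ltd, giving 65% + 15% = 80%.
Direct interest in Halcyon Holdings Ltd: 80%.

80%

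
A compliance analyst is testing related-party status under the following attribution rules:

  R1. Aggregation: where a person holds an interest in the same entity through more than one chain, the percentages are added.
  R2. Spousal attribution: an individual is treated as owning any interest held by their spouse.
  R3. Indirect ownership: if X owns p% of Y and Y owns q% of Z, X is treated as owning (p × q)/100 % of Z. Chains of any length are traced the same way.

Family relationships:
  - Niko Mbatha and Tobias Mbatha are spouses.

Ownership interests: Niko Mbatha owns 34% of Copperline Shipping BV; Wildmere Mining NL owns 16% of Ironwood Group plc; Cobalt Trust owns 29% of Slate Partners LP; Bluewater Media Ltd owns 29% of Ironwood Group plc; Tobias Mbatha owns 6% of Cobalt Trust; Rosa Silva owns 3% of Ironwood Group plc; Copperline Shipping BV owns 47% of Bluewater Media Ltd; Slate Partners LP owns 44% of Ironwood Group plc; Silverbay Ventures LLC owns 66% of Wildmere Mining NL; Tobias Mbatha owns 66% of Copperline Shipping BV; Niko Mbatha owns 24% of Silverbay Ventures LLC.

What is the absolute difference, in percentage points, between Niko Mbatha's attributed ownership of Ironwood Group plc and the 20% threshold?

3.07

By spousal attribution (R2), Niko Mbatha is treated as also owning Tobias Mbatha's interest in Copperline Shipping BV, giving 34% + 66% = 100%.
By spousal attribution (R2), Niko Mbatha is treated as owning Tobias Mbatha's 6% interest in Cobalt Trust.
Chain via Silverbay Ventures LLC → Wildmere Mining NL (R3): 24% × 66% × 16% = 2.5344% of Ironwood Group plc.
Chain via Copperline Shipping BV → Bluewater Media Ltd (R3): 100% × 47% × 29% = 13.63% of Ironwood Group plc.
Chain via Cobalt Trust → Slate Partners LP (R3): 6% × 29% × 44% = 0.7656% of Ironwood Group plc.
Aggregating (R1): 2.5344% + 13.63% + 0.7656% = 16.93%.
16.93% falls short of the 20% threshold by 3.07 percentage points.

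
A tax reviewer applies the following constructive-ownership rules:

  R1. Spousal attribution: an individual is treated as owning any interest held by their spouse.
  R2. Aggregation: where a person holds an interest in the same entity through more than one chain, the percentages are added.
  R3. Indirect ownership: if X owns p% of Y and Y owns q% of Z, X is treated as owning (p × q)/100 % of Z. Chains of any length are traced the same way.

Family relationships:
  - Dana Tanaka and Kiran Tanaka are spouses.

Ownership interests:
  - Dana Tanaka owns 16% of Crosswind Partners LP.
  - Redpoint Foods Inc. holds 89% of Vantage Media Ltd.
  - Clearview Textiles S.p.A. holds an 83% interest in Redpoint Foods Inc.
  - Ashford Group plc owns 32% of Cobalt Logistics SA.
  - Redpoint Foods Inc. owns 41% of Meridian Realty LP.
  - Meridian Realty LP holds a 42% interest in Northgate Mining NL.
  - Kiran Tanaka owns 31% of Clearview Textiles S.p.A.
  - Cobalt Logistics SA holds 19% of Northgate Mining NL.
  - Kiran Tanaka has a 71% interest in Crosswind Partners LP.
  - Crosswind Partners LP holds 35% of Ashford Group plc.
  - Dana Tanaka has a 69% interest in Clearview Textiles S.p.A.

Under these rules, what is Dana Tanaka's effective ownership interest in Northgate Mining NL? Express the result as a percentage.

16.14396%

By spousal attribution (R1), Dana Tanaka is treated as also owning Kiran Tanaka's interest in Crosswind Partners LP, giving 16% + 71% = 87%.
By spousal attribution (R1), Dana Tanaka is treated as also owning Kiran Tanaka's interest in Clearview Textiles S.p.A, giving 69% + 31% = 100%.
Chain via Crosswind Partners LP → Ashford Group plc → Cobalt Logistics SA (R3): 87% × 35% × 32% × 19% = 1.85136% of Northgate Mining NL.
Chain via Clearview Textiles S.p.A. → Redpoint Foods Inc. → Meridian Realty LP (R3): 100% × 83% × 41% × 42% = 14.2926% of Northgate Mining NL.
Aggregating (R2): 1.85136% + 14.2926% = 16.14396%.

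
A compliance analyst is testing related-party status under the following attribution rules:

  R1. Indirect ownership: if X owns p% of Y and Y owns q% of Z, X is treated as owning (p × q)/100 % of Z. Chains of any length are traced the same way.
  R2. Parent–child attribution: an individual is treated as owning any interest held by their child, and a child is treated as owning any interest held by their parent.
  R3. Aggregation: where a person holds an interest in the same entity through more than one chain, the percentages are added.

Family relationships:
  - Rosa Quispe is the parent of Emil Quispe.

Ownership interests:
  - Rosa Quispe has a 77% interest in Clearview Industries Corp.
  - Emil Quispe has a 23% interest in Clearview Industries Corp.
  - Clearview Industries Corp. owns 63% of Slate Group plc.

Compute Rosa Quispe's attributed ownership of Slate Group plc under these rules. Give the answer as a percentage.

63%

By parent–child attribution (R2), Rosa Quispe is treated as also owning Emil Quispe's interest in Clearview Industries Corp, giving 77% + 23% = 100%.
Chain via Clearview Industries Corp. (R1): 100% × 63% = 63% of Slate Group plc.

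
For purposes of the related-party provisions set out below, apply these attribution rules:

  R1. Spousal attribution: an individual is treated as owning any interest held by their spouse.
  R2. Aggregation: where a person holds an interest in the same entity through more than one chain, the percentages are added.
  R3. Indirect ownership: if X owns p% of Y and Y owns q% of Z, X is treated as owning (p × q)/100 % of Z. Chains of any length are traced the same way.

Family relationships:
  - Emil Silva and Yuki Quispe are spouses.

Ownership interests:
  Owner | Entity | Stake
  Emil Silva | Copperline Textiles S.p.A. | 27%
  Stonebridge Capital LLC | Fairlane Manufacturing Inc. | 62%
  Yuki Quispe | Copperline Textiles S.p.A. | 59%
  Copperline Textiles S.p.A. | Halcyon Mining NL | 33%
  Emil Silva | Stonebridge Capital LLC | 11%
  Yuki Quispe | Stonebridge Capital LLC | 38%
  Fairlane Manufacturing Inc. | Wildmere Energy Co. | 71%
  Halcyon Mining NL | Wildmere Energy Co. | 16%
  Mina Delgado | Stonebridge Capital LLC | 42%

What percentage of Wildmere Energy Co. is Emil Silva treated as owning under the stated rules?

26.1106%

By spousal attribution (R1), Emil Silva is treated as also owning Yuki Quispe's interest in Copperline Textiles S.p.A, giving 27% + 59% = 86%.
By spousal attribution (R1), Emil Silva is treated as also owning Yuki Quispe's interest in Stonebridge Capital LLC, giving 11% + 38% = 49%.
Chain via Copperline Textiles S.p.A. → Halcyon Mining NL (R3): 86% × 33% × 16% = 4.5408% of Wildmere Energy Co.
Chain via Stonebridge Capital LLC → Fairlane Manufacturing Inc. (R3): 49% × 62% × 71% = 21.5698% of Wildmere Energy Co.
Aggregating (R2): 4.5408% + 21.5698% = 26.1106%.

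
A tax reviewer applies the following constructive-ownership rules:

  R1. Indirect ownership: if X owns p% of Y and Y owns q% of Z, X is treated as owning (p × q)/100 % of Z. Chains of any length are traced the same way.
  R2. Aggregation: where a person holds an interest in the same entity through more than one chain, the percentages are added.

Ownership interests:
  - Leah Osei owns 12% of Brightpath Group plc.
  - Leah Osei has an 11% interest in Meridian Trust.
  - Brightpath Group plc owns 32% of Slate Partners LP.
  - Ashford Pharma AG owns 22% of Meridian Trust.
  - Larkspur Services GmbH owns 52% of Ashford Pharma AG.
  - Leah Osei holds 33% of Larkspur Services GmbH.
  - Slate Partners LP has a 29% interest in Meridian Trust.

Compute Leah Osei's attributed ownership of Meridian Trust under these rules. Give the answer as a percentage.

Chain via Brightpath Group plc → Slate Partners LP (R1): 12% × 32% × 29% = 1.1136% of Meridian Trust.
Chain via Larkspur Services GmbH → Ashford Pharma AG (R1): 33% × 52% × 22% = 3.7752% of Meridian Trust.
Direct interest in Meridian Trust: 11%.
Aggregating (R2): 1.1136% + 3.7752% + 11% = 15.8888%.

15.8888%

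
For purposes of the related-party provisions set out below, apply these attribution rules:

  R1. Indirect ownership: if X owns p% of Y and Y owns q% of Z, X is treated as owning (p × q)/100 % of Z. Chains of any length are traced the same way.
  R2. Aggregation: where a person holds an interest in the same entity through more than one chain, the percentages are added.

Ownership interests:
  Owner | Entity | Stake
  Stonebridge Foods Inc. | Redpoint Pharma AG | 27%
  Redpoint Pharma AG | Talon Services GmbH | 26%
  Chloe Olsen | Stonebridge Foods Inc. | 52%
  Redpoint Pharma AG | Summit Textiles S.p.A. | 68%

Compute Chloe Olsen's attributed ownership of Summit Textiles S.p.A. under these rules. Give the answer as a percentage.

Chain via Stonebridge Foods Inc. → Redpoint Pharma AG (R1): 52% × 27% × 68% = 9.5472% of Summit Textiles S.p.A.

9.5472%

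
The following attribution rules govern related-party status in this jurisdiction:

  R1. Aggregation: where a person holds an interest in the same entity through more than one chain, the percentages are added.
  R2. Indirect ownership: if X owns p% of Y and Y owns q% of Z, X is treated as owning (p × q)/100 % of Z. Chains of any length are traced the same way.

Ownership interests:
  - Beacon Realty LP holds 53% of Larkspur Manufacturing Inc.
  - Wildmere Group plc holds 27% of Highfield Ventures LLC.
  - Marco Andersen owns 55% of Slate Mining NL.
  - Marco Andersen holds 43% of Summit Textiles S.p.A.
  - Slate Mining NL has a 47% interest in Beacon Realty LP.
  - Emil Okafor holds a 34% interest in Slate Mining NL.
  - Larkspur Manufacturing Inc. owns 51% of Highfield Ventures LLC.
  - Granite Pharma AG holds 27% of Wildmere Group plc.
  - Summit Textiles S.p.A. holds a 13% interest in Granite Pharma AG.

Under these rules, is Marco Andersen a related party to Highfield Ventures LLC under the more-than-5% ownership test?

Chain via Summit Textiles S.p.A. → Granite Pharma AG → Wildmere Group plc (R2): 43% × 13% × 27% × 27% = 0.407511% of Highfield Ventures LLC.
Chain via Slate Mining NL → Beacon Realty LP → Larkspur Manufacturing Inc. (R2): 55% × 47% × 53% × 51% = 6.987255% of Highfield Ventures LLC.
Aggregating (R1): 0.407511% + 6.987255% = 7.394766%.
7.394766% exceeds the 5% threshold, so Marco is a related party to Highfield Ventures LLC.

Yes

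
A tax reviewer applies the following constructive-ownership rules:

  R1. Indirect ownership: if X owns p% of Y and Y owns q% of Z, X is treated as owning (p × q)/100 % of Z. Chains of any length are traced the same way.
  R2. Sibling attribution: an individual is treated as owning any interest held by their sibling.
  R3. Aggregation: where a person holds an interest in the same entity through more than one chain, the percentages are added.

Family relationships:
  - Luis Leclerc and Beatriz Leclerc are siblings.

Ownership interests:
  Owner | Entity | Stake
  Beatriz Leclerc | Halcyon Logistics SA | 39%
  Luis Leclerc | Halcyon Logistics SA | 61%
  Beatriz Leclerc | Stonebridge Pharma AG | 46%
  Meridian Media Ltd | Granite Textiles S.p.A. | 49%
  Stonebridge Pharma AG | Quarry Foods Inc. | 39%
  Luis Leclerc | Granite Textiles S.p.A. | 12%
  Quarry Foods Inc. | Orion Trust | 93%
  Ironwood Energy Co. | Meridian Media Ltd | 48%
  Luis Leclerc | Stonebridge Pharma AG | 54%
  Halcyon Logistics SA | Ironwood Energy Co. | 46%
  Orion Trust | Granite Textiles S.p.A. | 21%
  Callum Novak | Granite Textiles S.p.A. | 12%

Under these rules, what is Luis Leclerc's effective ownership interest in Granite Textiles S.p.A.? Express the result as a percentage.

By sibling attribution (R2), Luis Leclerc is treated as also owning Beatriz Leclerc's interest in Stonebridge Pharma AG, giving 54% + 46% = 100%.
By sibling attribution (R2), Luis Leclerc is treated as also owning Beatriz Leclerc's interest in Halcyon Logistics SA, giving 61% + 39% = 100%.
Chain via Stonebridge Pharma AG → Quarry Foods Inc. → Orion Trust (R1): 100% × 39% × 93% × 21% = 7.6167% of Granite Textiles S.p.A.
Chain via Halcyon Logistics SA → Ironwood Energy Co. → Meridian Media Ltd (R1): 100% × 46% × 48% × 49% = 10.8192% of Granite Textiles S.p.A.
Direct interest in Granite Textiles S.p.A: 12%.
Aggregating (R3): 7.6167% + 10.8192% + 12% = 30.4359%.

30.4359%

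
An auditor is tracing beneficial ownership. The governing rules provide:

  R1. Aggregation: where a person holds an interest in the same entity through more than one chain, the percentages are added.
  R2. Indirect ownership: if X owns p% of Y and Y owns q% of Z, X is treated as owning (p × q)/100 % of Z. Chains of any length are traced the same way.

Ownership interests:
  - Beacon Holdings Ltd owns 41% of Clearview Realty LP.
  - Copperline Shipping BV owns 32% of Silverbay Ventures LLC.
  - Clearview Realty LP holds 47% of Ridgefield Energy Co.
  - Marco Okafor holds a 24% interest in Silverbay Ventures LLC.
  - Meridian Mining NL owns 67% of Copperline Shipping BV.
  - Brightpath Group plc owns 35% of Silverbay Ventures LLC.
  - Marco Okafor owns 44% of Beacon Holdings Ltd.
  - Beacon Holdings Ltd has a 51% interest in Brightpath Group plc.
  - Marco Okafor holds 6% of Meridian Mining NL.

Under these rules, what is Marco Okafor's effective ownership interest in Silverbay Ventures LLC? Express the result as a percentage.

Chain via Beacon Holdings Ltd → Brightpath Group plc (R2): 44% × 51% × 35% = 7.854% of Silverbay Ventures LLC.
Chain via Meridian Mining NL → Copperline Shipping BV (R2): 6% × 67% × 32% = 1.2864% of Silverbay Ventures LLC.
Direct interest in Silverbay Ventures LLC: 24%.
Aggregating (R1): 7.854% + 1.2864% + 24% = 33.1404%.

33.1404%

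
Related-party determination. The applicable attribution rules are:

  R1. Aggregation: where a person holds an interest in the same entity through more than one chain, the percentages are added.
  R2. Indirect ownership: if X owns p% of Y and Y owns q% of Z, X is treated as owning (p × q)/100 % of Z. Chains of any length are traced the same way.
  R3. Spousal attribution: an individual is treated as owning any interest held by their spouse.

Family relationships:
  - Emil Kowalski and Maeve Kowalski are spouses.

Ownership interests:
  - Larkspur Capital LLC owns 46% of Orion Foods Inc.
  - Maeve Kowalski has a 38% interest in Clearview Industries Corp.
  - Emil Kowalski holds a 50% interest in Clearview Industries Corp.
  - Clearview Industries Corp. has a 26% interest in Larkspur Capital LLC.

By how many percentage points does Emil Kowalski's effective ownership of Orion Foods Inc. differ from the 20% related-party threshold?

By spousal attribution (R3), Emil Kowalski is treated as also owning Maeve Kowalski's interest in Clearview Industries Corp, giving 50% + 38% = 88%.
Chain via Clearview Industries Corp. → Larkspur Capital LLC (R2): 88% × 26% × 46% = 10.5248% of Orion Foods Inc.
10.5248% falls short of the 20% threshold by 9.4752 percentage points.

9.4752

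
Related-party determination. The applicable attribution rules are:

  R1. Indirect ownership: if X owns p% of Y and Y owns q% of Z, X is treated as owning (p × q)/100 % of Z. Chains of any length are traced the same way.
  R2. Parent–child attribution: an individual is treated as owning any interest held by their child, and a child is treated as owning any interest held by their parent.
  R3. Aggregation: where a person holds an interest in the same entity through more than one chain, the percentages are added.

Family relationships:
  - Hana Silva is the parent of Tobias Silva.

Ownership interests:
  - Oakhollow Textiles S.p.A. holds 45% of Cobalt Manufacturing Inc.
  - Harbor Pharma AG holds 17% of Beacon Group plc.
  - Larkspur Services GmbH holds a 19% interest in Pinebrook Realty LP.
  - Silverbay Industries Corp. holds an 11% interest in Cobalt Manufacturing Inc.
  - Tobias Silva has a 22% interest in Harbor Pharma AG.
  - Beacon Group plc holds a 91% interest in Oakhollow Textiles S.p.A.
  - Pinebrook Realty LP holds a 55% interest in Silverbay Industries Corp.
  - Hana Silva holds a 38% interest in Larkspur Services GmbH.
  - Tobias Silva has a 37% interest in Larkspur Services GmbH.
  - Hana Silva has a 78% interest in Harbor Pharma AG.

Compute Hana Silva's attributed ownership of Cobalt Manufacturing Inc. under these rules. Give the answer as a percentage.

By parent–child attribution (R2), Hana Silva is treated as also owning Tobias Silva's interest in Harbor Pharma AG, giving 78% + 22% = 100%.
By parent–child attribution (R2), Hana Silva is treated as also owning Tobias Silva's interest in Larkspur Services GmbH, giving 38% + 37% = 75%.
Chain via Harbor Pharma AG → Beacon Group plc → Oakhollow Textiles S.p.A. (R1): 100% × 17% × 91% × 45% = 6.9615% of Cobalt Manufacturing Inc.
Chain via Larkspur Services GmbH → Pinebrook Realty LP → Silverbay Industries Corp. (R1): 75% × 19% × 55% × 11% = 0.862125% of Cobalt Manufacturing Inc.
Aggregating (R3): 6.9615% + 0.862125% = 7.823625%.

7.823625%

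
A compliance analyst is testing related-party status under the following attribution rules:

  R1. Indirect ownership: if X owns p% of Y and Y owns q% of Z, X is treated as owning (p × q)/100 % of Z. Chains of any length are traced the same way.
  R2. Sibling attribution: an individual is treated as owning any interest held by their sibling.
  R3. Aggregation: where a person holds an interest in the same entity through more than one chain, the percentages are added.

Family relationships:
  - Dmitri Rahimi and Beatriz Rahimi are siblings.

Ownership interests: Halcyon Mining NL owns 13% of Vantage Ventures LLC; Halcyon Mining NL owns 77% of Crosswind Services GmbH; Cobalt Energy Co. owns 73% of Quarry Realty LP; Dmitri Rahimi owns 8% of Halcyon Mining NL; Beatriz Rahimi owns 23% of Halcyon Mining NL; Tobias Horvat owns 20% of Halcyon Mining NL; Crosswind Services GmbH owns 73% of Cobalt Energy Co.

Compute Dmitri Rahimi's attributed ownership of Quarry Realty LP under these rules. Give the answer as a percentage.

12.720323%

By sibling attribution (R2), Dmitri Rahimi is treated as also owning Beatriz Rahimi's interest in Halcyon Mining NL, giving 8% + 23% = 31%.
Chain via Halcyon Mining NL → Crosswind Services GmbH → Cobalt Energy Co. (R1): 31% × 77% × 73% × 73% = 12.720323% of Quarry Realty LP.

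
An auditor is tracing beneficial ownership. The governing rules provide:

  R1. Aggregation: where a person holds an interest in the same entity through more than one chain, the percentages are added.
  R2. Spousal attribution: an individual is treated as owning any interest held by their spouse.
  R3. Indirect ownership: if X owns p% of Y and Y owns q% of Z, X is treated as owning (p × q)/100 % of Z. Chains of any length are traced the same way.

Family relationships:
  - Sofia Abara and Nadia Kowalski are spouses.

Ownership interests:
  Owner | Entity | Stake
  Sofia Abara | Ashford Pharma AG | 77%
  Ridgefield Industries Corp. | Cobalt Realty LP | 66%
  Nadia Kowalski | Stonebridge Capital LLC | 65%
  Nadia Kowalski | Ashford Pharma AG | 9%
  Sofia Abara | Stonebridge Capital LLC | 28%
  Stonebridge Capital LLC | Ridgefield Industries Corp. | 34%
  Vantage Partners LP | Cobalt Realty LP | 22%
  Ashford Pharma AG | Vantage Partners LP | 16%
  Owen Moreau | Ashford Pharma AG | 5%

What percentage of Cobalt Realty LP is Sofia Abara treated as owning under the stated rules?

By spousal attribution (R2), Sofia Abara is treated as also owning Nadia Kowalski's interest in Ashford Pharma AG, giving 77% + 9% = 86%.
By spousal attribution (R2), Sofia Abara is treated as also owning Nadia Kowalski's interest in Stonebridge Capital LLC, giving 28% + 65% = 93%.
Chain via Ashford Pharma AG → Vantage Partners LP (R3): 86% × 16% × 22% = 3.0272% of Cobalt Realty LP.
Chain via Stonebridge Capital LLC → Ridgefield Industries Corp. (R3): 93% × 34% × 66% = 20.8692% of Cobalt Realty LP.
Aggregating (R1): 3.0272% + 20.8692% = 23.8964%.

23.8964%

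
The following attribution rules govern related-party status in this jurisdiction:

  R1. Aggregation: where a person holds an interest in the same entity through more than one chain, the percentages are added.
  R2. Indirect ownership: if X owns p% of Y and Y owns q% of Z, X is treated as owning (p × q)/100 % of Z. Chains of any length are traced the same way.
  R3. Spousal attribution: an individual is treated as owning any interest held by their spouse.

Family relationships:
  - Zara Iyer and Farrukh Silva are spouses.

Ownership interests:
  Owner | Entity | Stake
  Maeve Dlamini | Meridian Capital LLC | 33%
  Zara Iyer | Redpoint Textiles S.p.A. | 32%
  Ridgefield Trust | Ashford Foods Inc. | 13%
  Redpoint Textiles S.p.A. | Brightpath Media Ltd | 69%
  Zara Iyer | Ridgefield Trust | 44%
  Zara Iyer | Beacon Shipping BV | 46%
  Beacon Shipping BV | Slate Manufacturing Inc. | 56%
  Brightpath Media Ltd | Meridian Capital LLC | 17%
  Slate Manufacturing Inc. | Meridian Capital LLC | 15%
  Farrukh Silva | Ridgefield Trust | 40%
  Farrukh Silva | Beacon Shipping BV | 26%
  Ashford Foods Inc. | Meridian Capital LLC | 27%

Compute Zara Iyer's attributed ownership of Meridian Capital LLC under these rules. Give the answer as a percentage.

By spousal attribution (R3), Zara Iyer is treated as also owning Farrukh Silva's interest in Beacon Shipping BV, giving 46% + 26% = 72%.
By spousal attribution (R3), Zara Iyer is treated as also owning Farrukh Silva's interest in Ridgefield Trust, giving 44% + 40% = 84%.
Chain via Beacon Shipping BV → Slate Manufacturing Inc. (R2): 72% × 56% × 15% = 6.048% of Meridian Capital LLC.
Chain via Ridgefield Trust → Ashford Foods Inc. (R2): 84% × 13% × 27% = 2.9484% of Meridian Capital LLC.
Chain via Redpoint Textiles S.p.A. → Brightpath Media Ltd (R2): 32% × 69% × 17% = 3.7536% of Meridian Capital LLC.
Aggregating (R1): 6.048% + 2.9484% + 3.7536% = 12.75%.

12.75%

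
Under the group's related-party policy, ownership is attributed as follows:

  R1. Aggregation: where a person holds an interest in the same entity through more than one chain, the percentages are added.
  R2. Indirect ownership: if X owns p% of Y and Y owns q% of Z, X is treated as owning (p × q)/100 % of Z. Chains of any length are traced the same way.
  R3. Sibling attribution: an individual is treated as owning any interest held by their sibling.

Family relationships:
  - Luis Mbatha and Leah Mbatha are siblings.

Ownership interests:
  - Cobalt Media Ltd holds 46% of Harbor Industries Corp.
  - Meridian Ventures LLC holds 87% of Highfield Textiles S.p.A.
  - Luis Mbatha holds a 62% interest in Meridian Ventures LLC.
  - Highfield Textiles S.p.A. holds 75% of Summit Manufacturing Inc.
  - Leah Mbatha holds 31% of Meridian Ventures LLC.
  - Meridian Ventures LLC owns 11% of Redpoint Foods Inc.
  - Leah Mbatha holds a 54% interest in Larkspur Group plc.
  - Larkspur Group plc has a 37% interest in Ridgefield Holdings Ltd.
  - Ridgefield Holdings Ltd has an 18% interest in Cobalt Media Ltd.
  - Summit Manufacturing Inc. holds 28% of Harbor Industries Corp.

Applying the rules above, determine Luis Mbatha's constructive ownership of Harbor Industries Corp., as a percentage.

By sibling attribution (R3), Luis Mbatha is treated as also owning Leah Mbatha's interest in Meridian Ventures LLC, giving 62% + 31% = 93%.
By sibling attribution (R3), Luis Mbatha is treated as owning Leah Mbatha's 54% interest in Larkspur Group plc.
Chain via Meridian Ventures LLC → Highfield Textiles S.p.A. → Summit Manufacturing Inc. (R2): 93% × 87% × 75% × 28% = 16.9911% of Harbor Industries Corp.
Chain via Larkspur Group plc → Ridgefield Holdings Ltd → Cobalt Media Ltd (R2): 54% × 37% × 18% × 46% = 1.654344% of Harbor Industries Corp.
Aggregating (R1): 16.9911% + 1.654344% = 18.645444%.

18.645444%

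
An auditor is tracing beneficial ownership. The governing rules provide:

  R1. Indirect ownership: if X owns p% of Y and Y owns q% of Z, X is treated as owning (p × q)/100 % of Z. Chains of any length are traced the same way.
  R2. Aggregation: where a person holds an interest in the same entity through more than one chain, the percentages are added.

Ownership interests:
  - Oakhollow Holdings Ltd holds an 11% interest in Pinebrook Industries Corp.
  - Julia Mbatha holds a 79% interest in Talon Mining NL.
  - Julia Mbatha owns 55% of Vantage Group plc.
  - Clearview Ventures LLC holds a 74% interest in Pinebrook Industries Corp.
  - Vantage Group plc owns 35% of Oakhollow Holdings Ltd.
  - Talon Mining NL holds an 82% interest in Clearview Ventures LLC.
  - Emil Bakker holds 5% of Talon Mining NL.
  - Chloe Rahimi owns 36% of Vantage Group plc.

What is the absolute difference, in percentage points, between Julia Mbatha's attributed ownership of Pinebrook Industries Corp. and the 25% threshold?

Chain via Vantage Group plc → Oakhollow Holdings Ltd (R1): 55% × 35% × 11% = 2.1175% of Pinebrook Industries Corp.
Chain via Talon Mining NL → Clearview Ventures LLC (R1): 79% × 82% × 74% = 47.9372% of Pinebrook Industries Corp.
Aggregating (R2): 2.1175% + 47.9372% = 50.0547%.
50.0547% exceeds the 25% threshold by 25.0547 percentage points.

25.0547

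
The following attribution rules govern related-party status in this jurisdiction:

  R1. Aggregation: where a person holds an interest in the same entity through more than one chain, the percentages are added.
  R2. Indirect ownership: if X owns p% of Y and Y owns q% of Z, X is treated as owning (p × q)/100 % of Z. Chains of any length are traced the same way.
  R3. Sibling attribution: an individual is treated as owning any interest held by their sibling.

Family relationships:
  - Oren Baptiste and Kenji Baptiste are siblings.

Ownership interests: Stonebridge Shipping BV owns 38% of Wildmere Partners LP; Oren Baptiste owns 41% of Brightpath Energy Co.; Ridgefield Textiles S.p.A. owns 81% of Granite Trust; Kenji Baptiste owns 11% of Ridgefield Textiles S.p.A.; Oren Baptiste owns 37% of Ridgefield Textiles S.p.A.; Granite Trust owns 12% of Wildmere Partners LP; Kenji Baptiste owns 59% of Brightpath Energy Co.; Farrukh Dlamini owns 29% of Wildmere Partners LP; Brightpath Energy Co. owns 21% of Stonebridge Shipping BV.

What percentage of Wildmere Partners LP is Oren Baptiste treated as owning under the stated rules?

12.6456%

By sibling attribution (R3), Oren Baptiste is treated as also owning Kenji Baptiste's interest in Brightpath Energy Co, giving 41% + 59% = 100%.
By sibling attribution (R3), Oren Baptiste is treated as also owning Kenji Baptiste's interest in Ridgefield Textiles S.p.A, giving 37% + 11% = 48%.
Chain via Brightpath Energy Co. → Stonebridge Shipping BV (R2): 100% × 21% × 38% = 7.98% of Wildmere Partners LP.
Chain via Ridgefield Textiles S.p.A. → Granite Trust (R2): 48% × 81% × 12% = 4.6656% of Wildmere Partners LP.
Aggregating (R1): 7.98% + 4.6656% = 12.6456%.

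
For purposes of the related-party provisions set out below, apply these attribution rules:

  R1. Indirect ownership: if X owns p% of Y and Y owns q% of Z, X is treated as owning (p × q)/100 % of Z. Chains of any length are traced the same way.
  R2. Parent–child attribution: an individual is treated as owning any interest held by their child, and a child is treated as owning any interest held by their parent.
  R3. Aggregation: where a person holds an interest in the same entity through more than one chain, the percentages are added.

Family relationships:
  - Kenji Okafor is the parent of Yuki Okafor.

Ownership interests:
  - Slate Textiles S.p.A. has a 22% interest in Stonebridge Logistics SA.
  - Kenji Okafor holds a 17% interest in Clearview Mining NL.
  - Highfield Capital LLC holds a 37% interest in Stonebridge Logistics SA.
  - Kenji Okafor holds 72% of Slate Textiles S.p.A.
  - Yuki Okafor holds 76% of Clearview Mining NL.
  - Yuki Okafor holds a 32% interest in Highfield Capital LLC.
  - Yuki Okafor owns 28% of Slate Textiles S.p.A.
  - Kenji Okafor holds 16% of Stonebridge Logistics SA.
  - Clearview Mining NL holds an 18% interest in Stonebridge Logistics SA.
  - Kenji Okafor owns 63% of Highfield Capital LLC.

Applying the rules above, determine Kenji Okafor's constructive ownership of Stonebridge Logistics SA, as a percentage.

By parent–child attribution (R2), Kenji Okafor is treated as also owning Yuki Okafor's interest in Clearview Mining NL, giving 17% + 76% = 93%.
By parent–child attribution (R2), Kenji Okafor is treated as also owning Yuki Okafor's interest in Highfield Capital LLC, giving 63% + 32% = 95%.
By parent–child attribution (R2), Kenji Okafor is treated as also owning Yuki Okafor's interest in Slate Textiles S.p.A, giving 72% + 28% = 100%.
Chain via Clearview Mining NL (R1): 93% × 18% = 16.74% of Stonebridge Logistics SA.
Chain via Highfield Capital LLC (R1): 95% × 37% = 35.15% of Stonebridge Logistics SA.
Chain via Slate Textiles S.p.A. (R1): 100% × 22% = 22% of Stonebridge Logistics SA.
Direct interest in Stonebridge Logistics SA: 16%.
Aggregating (R3): 16.74% + 35.15% + 22% + 16% = 89.89%.

89.89%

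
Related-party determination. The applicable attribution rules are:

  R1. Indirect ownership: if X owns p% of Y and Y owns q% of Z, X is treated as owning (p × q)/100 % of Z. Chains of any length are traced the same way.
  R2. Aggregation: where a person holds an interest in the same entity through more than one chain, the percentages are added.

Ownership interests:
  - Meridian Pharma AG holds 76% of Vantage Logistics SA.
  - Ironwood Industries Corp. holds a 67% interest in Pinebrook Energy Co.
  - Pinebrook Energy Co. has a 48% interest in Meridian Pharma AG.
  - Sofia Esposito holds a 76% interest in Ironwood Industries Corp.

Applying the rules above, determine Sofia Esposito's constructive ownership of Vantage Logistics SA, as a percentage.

Chain via Ironwood Industries Corp. → Pinebrook Energy Co. → Meridian Pharma AG (R1): 76% × 67% × 48% × 76% = 18.575616% of Vantage Logistics SA.

18.575616%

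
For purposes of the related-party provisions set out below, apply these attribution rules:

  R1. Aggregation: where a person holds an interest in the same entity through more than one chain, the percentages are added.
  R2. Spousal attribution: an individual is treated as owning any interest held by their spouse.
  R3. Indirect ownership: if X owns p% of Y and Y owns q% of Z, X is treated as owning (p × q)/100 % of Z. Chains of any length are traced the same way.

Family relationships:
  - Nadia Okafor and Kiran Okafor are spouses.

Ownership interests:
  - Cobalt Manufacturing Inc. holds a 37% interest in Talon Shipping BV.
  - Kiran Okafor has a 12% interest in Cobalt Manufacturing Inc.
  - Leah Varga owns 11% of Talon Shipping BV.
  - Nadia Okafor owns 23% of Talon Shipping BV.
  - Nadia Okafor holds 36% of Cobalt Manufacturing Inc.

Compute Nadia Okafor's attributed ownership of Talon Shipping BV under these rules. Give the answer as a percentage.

By spousal attribution (R2), Nadia Okafor is treated as also owning Kiran Okafor's interest in Cobalt Manufacturing Inc, giving 36% + 12% = 48%.
Chain via Cobalt Manufacturing Inc. (R3): 48% × 37% = 17.76% of Talon Shipping BV.
Direct interest in Talon Shipping BV: 23%.
Aggregating (R1): 17.76% + 23% = 40.76%.

40.76%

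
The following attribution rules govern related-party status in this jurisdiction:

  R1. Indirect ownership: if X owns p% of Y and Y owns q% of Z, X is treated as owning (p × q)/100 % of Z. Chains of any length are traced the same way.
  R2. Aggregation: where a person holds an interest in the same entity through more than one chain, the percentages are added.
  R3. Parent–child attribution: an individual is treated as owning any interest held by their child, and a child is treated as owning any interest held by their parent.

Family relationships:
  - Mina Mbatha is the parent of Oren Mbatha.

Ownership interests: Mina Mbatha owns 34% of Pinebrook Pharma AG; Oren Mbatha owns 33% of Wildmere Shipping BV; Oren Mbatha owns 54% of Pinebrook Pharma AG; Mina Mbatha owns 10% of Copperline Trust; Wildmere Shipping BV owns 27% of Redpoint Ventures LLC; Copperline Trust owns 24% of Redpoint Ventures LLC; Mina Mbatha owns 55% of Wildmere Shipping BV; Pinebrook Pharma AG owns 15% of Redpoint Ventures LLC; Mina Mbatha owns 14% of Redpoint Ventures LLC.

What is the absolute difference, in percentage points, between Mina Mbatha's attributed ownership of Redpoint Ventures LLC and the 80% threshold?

By parent–child attribution (R3), Mina Mbatha is treated as also owning Oren Mbatha's interest in Pinebrook Pharma AG, giving 34% + 54% = 88%.
By parent–child attribution (R3), Mina Mbatha is treated as also owning Oren Mbatha's interest in Wildmere Shipping BV, giving 55% + 33% = 88%.
Chain via Pinebrook Pharma AG (R1): 88% × 15% = 13.2% of Redpoint Ventures LLC.
Chain via Copperline Trust (R1): 10% × 24% = 2.4% of Redpoint Ventures LLC.
Chain via Wildmere Shipping BV (R1): 88% × 27% = 23.76% of Redpoint Ventures LLC.
Direct interest in Redpoint Ventures LLC: 14%.
Aggregating (R2): 13.2% + 2.4% + 23.76% + 14% = 53.36%.
53.36% falls short of the 80% threshold by 26.64 percentage points.

26.64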